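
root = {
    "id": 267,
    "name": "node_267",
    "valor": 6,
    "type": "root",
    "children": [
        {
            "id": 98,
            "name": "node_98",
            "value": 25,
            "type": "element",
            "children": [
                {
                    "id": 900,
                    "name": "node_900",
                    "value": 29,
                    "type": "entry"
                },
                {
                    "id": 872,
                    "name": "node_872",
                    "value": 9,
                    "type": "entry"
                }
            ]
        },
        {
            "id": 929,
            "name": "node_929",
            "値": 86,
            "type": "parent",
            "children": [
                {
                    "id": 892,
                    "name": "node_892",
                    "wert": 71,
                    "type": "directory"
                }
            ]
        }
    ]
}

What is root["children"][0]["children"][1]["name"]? "node_872"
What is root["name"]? "node_267"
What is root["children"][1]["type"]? "parent"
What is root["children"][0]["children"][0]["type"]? "entry"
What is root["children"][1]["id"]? 929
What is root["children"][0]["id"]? 98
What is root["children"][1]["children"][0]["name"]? "node_892"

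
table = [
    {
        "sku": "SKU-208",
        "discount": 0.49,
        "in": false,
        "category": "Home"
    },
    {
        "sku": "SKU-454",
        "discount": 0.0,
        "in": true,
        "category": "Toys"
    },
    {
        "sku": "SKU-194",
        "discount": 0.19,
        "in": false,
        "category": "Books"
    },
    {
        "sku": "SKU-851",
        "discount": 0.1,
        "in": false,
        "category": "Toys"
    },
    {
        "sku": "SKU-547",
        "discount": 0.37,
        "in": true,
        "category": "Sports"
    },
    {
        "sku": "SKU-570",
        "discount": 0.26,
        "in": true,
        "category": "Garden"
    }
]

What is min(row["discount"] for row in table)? 0.0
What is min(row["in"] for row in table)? False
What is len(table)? 6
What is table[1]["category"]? "Toys"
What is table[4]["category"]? "Sports"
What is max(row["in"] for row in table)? True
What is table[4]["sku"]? "SKU-547"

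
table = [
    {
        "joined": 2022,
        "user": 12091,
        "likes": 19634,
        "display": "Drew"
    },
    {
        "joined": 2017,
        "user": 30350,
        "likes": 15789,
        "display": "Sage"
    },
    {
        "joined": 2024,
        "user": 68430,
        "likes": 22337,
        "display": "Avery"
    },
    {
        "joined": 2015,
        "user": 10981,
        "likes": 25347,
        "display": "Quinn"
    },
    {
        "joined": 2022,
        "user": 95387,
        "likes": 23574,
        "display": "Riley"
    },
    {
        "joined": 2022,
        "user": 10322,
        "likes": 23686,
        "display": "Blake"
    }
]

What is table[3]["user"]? 10981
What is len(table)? 6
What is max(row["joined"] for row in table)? 2024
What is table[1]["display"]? "Sage"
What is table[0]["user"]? 12091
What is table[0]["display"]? "Drew"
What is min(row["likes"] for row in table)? 15789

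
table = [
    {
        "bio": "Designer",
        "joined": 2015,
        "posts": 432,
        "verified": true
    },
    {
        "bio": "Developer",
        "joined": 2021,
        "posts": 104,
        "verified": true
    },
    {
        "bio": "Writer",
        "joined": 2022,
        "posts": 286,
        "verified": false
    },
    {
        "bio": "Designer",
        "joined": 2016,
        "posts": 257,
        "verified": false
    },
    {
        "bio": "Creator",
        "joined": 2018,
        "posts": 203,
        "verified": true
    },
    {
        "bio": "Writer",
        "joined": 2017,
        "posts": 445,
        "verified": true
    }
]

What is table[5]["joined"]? 2017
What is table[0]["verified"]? True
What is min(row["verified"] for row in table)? False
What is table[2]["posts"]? 286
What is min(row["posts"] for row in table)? 104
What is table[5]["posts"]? 445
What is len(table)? 6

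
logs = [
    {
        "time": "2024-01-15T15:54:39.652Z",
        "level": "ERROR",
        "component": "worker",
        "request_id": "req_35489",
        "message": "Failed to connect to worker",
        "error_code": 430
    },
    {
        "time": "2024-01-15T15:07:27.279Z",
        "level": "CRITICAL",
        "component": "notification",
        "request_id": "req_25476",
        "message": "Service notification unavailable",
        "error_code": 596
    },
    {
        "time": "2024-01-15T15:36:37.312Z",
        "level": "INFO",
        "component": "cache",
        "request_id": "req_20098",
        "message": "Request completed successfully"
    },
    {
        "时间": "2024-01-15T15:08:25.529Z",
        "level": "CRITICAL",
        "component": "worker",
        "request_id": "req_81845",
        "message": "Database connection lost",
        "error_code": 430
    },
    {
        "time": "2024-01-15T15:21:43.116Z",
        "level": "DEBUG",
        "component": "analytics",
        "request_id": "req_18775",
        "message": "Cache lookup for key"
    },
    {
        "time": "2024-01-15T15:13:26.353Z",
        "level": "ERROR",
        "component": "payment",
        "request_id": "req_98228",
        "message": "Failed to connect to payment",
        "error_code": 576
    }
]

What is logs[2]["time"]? "2024-01-15T15:36:37.312Z"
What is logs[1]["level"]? "CRITICAL"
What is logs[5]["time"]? "2024-01-15T15:13:26.353Z"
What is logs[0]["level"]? "ERROR"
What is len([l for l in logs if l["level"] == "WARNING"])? 0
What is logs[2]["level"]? "INFO"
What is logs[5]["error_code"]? 576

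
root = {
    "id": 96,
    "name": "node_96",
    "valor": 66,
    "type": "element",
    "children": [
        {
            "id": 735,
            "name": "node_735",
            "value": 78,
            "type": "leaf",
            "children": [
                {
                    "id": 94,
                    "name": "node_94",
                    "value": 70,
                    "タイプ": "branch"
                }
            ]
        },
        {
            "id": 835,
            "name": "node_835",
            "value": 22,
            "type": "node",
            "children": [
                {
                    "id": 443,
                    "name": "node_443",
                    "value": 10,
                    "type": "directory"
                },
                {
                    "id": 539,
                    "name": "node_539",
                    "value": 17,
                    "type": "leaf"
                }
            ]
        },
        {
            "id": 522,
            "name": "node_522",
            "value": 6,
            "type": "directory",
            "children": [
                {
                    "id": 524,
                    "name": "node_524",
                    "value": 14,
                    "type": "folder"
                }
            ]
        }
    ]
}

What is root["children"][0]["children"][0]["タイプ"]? "branch"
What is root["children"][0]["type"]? "leaf"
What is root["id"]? 96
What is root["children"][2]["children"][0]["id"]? 524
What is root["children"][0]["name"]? "node_735"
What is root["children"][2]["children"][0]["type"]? "folder"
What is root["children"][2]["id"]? 522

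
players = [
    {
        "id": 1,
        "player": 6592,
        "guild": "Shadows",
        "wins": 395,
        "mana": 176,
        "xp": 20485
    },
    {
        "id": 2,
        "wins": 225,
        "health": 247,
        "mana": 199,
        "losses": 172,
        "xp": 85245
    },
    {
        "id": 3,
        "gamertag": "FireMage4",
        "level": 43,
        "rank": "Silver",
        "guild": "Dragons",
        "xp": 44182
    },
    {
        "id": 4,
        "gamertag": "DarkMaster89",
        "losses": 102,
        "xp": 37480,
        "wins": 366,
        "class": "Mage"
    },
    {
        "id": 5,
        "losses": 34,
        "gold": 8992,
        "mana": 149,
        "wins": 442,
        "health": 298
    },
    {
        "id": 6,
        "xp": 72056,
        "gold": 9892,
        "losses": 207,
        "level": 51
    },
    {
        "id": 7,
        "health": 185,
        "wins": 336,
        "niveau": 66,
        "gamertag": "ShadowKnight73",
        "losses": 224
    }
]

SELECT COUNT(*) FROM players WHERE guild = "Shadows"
1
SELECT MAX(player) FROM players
6592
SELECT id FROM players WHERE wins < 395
[2, 4, 7]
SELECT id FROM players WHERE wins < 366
[2, 7]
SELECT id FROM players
[1, 2, 3, 4, 5, 6, 7]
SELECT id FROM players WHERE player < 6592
[]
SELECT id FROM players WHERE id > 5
[6, 7]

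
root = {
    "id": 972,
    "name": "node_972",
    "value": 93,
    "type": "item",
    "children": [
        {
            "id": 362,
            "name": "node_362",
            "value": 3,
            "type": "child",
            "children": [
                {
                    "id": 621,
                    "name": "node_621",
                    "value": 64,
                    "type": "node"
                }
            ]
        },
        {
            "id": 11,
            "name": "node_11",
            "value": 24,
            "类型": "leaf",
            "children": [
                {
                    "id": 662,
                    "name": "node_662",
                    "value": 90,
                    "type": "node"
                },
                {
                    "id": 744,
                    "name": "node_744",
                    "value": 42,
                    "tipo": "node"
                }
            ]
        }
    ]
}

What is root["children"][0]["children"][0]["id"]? 621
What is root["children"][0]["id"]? 362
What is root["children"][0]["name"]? "node_362"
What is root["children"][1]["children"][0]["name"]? "node_662"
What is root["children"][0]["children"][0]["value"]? 64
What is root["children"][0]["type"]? "child"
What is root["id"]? 972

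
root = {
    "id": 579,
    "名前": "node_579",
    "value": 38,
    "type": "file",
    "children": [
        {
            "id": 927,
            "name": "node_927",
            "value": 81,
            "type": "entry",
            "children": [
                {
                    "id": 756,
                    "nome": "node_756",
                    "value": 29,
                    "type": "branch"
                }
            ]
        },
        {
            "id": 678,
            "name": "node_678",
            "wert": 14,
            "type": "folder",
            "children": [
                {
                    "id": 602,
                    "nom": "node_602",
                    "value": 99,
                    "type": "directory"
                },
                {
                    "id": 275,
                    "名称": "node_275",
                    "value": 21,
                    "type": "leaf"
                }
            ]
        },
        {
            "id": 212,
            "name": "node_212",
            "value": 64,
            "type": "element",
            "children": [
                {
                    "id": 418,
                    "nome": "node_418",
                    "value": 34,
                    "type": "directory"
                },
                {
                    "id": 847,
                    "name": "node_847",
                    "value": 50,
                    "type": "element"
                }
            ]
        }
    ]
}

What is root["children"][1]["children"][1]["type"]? "leaf"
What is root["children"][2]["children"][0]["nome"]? "node_418"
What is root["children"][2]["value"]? 64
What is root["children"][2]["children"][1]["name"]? "node_847"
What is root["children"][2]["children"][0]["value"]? 34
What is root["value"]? 38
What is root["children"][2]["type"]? "element"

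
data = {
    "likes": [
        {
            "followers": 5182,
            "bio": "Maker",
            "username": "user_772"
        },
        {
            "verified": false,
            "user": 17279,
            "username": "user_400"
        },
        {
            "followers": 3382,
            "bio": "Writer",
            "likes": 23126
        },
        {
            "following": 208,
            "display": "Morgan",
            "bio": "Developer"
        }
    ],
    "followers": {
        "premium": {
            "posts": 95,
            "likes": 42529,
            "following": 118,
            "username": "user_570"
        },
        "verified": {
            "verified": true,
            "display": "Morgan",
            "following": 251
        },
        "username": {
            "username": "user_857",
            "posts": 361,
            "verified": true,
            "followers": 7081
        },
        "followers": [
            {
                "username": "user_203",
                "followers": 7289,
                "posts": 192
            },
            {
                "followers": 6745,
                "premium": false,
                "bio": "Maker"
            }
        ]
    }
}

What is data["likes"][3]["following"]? 208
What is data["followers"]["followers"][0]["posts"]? 192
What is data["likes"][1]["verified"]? False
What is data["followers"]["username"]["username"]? "user_857"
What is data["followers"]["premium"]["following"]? 118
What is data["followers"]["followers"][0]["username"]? "user_203"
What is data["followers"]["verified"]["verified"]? True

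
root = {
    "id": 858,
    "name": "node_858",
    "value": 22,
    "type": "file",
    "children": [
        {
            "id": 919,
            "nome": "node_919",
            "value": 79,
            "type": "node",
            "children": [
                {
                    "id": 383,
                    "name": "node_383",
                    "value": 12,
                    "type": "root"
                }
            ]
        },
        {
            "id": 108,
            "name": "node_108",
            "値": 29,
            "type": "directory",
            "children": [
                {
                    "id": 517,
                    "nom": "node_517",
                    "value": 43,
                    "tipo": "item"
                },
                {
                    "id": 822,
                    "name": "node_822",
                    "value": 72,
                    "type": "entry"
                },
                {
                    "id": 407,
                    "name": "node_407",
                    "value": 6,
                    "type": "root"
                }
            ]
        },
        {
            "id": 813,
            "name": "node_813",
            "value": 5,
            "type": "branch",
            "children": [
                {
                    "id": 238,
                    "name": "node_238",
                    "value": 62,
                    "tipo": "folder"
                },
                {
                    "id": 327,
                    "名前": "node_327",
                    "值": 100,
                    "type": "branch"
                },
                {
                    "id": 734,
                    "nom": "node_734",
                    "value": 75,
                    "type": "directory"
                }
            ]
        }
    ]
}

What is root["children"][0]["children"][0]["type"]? "root"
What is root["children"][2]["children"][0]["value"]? 62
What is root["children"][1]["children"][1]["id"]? 822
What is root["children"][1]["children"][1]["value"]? 72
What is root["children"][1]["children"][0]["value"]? 43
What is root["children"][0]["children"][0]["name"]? "node_383"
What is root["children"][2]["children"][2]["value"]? 75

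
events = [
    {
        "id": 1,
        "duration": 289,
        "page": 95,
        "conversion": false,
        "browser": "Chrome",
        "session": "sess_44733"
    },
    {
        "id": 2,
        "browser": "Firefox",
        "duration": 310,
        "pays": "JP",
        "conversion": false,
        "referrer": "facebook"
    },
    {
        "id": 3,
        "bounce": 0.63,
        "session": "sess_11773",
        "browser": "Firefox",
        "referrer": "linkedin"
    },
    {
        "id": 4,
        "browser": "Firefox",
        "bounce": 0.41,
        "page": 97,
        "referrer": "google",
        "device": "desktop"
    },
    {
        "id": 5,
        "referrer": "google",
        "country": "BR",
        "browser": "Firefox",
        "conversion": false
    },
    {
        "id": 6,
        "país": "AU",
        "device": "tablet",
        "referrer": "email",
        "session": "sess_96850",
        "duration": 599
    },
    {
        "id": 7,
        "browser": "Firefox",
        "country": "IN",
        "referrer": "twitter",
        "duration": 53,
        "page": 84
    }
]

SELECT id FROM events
[1, 2, 3, 4, 5, 6, 7]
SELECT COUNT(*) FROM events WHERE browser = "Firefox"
5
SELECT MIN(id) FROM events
1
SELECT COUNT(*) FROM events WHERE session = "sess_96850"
1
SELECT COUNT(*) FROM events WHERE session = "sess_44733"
1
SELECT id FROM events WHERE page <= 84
[7]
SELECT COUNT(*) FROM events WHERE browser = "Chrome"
1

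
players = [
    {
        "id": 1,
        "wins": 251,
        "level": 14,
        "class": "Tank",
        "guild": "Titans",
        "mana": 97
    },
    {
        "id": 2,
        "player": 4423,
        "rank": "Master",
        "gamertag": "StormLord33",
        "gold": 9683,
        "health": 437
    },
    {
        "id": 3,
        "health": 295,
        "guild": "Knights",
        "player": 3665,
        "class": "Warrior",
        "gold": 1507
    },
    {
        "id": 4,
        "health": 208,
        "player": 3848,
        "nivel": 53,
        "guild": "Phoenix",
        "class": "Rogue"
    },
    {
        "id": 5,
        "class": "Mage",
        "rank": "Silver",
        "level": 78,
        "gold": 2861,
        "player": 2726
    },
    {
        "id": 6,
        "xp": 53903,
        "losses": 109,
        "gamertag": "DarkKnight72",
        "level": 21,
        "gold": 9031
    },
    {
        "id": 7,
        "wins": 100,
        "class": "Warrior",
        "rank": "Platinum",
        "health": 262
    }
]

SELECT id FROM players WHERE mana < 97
[]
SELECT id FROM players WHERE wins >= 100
[1, 7]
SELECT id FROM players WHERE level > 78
[]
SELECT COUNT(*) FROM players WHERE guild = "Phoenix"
1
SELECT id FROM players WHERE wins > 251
[]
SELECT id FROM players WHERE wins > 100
[1]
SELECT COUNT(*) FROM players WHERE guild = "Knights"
1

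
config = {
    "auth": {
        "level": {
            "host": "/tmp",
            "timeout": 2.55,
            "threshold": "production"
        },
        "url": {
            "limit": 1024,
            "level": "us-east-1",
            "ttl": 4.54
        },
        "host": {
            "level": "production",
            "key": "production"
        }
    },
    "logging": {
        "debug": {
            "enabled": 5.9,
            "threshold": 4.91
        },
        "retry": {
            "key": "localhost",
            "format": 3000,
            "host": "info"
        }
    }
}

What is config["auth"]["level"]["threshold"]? "production"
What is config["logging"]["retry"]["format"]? 3000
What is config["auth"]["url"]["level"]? "us-east-1"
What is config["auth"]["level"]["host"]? "/tmp"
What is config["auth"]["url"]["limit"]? 1024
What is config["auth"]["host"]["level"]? "production"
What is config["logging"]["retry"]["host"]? "info"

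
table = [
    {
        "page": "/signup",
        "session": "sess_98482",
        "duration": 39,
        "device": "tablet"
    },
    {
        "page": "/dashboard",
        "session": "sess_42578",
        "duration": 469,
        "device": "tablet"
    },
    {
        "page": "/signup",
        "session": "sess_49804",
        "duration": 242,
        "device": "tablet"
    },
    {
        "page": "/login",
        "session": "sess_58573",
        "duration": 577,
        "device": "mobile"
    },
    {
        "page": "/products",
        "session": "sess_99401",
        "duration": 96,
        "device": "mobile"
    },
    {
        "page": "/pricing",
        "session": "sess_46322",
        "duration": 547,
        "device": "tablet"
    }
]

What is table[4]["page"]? "/products"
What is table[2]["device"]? "tablet"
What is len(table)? 6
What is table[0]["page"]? "/signup"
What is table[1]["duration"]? 469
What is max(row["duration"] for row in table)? 577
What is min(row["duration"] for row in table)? 39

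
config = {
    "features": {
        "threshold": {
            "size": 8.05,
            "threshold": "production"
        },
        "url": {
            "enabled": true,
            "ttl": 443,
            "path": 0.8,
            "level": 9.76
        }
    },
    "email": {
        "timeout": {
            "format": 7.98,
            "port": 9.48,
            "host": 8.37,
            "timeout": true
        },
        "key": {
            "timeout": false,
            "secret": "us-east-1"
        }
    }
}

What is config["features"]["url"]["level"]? 9.76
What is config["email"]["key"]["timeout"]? False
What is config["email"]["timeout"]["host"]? 8.37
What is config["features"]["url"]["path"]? 0.8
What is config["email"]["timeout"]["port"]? 9.48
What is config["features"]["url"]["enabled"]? True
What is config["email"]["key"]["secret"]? "us-east-1"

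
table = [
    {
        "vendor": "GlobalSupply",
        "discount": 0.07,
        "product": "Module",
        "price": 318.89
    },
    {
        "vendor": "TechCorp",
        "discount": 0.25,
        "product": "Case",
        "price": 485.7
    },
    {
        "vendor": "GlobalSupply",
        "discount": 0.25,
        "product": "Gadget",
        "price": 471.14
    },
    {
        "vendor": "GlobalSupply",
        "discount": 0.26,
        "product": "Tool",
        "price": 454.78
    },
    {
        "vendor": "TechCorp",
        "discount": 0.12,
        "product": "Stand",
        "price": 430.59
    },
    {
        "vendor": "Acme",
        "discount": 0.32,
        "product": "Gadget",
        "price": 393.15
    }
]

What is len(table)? 6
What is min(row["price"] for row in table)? 318.89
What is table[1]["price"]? 485.7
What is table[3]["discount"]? 0.26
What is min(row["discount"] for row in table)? 0.07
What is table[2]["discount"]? 0.25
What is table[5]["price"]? 393.15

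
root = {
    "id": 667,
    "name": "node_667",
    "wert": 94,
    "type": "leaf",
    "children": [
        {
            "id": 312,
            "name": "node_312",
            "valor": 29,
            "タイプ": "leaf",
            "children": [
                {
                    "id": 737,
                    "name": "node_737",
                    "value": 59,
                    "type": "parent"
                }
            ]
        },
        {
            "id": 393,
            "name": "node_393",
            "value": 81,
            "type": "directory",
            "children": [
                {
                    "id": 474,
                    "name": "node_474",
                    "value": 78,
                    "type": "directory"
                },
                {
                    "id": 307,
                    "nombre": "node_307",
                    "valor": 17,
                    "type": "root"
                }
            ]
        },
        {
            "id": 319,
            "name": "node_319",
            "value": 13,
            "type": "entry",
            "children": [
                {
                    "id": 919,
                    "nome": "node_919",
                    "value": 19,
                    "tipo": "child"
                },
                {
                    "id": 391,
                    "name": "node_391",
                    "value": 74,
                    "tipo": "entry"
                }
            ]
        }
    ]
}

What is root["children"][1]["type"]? "directory"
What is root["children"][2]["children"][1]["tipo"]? "entry"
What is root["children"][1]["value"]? 81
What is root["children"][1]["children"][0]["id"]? 474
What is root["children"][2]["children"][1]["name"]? "node_391"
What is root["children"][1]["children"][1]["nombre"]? "node_307"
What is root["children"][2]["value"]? 13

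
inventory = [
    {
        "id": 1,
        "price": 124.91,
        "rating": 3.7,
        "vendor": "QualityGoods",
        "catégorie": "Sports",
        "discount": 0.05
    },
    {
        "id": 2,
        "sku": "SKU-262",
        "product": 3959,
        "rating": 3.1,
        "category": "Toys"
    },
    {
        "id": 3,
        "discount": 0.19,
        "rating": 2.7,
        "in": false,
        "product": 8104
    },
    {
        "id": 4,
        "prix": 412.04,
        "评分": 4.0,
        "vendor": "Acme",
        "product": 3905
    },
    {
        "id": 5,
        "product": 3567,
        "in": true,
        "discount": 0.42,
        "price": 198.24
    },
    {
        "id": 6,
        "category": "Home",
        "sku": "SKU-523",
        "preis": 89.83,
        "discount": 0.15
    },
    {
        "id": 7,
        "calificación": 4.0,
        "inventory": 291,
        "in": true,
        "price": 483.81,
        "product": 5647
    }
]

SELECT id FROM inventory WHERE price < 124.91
[]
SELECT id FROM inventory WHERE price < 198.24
[1]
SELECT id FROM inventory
[1, 2, 3, 4, 5, 6, 7]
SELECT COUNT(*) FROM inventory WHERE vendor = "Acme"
1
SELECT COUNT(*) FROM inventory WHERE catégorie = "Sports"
1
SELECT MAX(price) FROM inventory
483.81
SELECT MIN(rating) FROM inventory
2.7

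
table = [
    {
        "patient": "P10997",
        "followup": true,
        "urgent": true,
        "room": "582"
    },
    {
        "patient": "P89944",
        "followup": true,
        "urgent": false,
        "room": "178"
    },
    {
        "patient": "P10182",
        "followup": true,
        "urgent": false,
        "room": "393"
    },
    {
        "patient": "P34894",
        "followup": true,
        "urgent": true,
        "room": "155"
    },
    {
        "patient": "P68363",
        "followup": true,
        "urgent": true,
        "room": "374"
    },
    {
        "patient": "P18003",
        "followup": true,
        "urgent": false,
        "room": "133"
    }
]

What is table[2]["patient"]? "P10182"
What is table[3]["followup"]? True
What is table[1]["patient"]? "P89944"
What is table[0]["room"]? "582"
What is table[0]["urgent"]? True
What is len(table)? 6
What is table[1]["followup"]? True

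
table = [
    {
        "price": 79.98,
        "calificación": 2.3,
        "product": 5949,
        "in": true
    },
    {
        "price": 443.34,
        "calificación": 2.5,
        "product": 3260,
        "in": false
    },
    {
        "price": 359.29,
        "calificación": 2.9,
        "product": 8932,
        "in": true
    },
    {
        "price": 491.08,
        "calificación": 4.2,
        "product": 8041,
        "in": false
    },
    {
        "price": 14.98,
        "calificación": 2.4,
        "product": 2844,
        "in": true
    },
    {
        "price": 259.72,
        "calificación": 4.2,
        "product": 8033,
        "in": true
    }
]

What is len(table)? 6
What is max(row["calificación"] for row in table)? 4.2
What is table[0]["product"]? 5949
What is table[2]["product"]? 8932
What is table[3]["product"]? 8041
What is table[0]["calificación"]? 2.3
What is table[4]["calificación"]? 2.4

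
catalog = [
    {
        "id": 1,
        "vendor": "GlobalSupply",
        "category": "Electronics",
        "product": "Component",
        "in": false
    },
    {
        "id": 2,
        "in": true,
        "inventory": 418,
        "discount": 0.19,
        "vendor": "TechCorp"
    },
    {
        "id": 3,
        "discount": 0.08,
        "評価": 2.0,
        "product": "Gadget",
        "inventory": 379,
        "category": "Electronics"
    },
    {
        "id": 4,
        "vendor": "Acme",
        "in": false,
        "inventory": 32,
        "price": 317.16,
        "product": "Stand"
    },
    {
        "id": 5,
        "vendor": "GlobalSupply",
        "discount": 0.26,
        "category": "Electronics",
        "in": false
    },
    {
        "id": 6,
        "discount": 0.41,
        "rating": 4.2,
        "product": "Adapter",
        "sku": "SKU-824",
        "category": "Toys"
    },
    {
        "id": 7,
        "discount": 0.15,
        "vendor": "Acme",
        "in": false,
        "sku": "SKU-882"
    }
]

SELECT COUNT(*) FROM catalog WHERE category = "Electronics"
3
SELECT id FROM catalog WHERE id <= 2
[1, 2]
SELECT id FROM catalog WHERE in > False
[2]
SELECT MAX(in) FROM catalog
True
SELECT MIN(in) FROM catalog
False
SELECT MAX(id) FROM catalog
7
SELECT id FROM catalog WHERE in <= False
[1, 4, 5, 7]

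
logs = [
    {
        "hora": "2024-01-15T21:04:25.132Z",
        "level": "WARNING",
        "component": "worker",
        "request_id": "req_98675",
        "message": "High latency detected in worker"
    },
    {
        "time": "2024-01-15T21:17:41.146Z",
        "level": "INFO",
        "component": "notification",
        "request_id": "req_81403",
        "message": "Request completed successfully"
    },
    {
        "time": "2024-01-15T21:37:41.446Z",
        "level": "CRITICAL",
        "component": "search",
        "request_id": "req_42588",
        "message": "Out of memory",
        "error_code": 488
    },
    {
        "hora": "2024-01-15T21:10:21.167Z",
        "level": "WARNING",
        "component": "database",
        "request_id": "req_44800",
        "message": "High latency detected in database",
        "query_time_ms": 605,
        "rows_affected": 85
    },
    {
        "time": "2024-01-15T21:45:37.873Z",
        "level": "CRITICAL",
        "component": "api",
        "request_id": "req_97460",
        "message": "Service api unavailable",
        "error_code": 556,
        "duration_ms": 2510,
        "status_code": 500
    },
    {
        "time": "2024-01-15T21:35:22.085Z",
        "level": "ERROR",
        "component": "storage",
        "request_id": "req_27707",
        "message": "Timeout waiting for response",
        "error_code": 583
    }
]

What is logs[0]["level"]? "WARNING"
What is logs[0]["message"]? "High latency detected in worker"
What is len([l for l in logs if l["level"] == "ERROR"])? 1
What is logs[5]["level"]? "ERROR"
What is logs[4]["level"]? "CRITICAL"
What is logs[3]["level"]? "WARNING"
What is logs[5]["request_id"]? "req_27707"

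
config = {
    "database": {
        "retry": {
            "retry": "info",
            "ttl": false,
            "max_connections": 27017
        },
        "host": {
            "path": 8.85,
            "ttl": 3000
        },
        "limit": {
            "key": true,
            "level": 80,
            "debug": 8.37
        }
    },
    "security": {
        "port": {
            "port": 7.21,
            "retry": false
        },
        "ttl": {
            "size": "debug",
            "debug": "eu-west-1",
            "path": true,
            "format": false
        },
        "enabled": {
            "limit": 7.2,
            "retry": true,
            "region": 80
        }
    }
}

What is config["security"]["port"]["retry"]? False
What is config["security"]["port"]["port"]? 7.21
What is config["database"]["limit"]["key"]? True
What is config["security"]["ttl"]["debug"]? "eu-west-1"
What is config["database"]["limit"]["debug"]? 8.37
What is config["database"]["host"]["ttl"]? 3000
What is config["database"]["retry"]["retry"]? "info"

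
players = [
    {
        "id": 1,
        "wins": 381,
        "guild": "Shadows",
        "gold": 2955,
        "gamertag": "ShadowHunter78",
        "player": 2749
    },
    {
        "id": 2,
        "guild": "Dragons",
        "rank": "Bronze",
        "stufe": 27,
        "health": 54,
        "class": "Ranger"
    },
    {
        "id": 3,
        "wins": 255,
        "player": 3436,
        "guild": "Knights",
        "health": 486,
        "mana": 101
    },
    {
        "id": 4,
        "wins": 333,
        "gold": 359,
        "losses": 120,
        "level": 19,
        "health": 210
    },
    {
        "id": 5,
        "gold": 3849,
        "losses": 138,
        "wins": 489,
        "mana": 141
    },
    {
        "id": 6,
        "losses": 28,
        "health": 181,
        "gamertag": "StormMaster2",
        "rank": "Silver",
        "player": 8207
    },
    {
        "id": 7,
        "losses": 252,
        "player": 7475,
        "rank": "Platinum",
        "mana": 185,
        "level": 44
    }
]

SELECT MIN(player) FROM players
2749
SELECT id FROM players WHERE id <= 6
[1, 2, 3, 4, 5, 6]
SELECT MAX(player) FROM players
8207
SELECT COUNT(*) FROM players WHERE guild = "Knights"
1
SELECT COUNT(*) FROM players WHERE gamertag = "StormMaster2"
1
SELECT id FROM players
[1, 2, 3, 4, 5, 6, 7]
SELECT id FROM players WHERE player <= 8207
[1, 3, 6, 7]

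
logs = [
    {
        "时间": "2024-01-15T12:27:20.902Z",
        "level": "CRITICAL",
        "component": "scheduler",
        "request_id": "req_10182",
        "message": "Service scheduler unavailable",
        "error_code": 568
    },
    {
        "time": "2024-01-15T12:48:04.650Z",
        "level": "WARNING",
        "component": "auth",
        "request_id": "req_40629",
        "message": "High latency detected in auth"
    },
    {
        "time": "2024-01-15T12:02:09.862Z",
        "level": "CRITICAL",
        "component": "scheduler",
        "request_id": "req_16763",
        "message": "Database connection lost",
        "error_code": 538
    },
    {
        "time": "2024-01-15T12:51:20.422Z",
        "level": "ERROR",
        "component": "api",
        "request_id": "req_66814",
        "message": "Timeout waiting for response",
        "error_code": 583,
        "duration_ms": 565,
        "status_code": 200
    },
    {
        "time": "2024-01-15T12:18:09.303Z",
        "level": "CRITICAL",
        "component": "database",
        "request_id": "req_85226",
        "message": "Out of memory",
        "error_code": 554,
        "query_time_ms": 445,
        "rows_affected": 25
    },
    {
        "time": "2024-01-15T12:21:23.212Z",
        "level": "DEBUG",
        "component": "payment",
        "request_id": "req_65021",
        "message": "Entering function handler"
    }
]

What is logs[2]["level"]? "CRITICAL"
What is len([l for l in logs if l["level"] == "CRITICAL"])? 3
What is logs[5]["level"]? "DEBUG"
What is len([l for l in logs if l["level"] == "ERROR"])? 1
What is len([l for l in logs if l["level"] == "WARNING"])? 1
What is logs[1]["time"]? "2024-01-15T12:48:04.650Z"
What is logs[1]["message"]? "High latency detected in auth"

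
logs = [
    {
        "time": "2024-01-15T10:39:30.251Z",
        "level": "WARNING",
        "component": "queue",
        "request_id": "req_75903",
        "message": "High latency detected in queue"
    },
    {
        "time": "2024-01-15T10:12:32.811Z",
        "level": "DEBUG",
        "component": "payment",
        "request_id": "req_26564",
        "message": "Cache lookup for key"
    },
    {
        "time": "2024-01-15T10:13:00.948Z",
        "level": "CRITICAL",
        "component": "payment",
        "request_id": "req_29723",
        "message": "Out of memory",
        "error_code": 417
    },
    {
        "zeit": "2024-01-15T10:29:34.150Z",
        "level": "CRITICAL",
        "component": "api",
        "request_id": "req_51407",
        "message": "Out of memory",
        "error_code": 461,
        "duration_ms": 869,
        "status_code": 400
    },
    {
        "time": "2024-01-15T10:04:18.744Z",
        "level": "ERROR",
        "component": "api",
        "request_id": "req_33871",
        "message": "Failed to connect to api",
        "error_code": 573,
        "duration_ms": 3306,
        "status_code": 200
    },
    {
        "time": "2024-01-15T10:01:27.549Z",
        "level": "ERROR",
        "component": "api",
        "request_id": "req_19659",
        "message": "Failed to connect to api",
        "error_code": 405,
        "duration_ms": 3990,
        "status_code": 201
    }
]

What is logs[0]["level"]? "WARNING"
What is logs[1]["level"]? "DEBUG"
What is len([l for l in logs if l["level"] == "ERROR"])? 2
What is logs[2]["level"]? "CRITICAL"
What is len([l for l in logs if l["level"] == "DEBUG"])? 1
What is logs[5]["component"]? "api"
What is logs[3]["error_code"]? 461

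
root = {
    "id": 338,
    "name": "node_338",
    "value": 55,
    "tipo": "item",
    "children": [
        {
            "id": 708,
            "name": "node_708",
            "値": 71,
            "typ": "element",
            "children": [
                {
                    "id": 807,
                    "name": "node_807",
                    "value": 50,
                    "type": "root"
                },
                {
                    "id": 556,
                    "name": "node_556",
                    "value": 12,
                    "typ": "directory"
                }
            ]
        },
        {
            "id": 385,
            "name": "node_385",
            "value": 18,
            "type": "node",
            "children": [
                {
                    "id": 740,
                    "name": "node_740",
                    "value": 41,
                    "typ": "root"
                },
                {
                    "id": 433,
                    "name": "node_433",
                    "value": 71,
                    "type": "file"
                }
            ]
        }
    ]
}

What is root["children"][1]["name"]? "node_385"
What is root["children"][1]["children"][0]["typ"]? "root"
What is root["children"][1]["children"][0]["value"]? 41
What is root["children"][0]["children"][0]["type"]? "root"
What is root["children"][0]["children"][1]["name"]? "node_556"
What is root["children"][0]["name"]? "node_708"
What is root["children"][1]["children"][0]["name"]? "node_740"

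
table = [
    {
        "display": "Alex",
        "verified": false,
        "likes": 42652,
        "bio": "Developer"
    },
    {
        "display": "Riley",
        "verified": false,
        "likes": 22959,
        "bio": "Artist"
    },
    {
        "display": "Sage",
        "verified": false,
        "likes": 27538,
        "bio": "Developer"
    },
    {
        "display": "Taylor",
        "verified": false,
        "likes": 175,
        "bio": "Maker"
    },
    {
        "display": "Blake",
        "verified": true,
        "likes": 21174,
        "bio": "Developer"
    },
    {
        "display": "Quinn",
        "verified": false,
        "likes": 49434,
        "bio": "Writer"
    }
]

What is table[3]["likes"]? 175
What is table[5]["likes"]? 49434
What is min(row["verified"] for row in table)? False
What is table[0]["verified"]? False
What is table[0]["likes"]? 42652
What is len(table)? 6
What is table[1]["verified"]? False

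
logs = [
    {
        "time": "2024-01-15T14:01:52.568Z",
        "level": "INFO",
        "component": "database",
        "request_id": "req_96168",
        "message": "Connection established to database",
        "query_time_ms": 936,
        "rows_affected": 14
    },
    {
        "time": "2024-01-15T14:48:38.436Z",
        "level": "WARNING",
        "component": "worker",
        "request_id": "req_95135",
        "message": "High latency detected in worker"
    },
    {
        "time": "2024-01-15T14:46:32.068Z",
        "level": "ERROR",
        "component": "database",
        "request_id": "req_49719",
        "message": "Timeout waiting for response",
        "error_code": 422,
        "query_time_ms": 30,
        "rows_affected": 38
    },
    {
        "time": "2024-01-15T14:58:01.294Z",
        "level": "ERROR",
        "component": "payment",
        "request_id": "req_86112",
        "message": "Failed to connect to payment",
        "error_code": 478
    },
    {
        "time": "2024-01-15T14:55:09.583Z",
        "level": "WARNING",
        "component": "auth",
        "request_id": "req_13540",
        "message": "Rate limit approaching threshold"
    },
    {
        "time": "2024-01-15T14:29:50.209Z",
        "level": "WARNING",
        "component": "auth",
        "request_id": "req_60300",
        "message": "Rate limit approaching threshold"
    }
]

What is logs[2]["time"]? "2024-01-15T14:46:32.068Z"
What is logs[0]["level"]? "INFO"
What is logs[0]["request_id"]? "req_96168"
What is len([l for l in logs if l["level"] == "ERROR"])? 2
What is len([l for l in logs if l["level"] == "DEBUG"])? 0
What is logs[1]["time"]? "2024-01-15T14:48:38.436Z"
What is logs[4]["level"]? "WARNING"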